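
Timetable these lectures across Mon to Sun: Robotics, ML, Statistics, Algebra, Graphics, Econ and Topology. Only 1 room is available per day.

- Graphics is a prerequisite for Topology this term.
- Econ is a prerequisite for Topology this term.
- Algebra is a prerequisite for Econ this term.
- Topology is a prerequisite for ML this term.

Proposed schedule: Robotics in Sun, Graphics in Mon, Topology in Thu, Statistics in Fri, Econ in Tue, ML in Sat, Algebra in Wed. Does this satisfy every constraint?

Graphics is a prerequisite for Topology this term — holds.
Only 1 room is available per day — holds.
Econ is a prerequisite for Topology this term — holds.
Algebra is a prerequisite for Econ this term — violated.
Topology is a prerequisite for ML this term — holds.

No. Algebra is a prerequisite for Econ this term is not satisfied.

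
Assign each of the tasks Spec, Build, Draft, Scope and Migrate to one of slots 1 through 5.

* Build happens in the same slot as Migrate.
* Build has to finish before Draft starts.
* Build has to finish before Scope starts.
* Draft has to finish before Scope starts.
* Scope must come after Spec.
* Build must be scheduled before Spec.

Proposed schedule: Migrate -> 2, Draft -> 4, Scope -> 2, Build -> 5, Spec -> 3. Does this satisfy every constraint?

Invalid. Build has to finish before Scope starts.

Build has to finish before Draft starts — violated.
Build has to finish before Scope starts — violated.
Draft has to finish before Scope starts — violated.
Scope must come after Spec — violated.
Build must be scheduled before Spec — violated.
Build happens in the same slot as Migrate — violated.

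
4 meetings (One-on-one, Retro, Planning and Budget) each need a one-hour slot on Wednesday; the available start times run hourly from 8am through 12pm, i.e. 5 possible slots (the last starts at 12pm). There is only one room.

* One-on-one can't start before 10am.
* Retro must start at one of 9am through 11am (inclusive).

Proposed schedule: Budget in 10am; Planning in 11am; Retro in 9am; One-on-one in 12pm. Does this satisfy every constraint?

Retro must start at one of 9am through 11am (inclusive) — holds.
There is only one room — holds.
One-on-one can't start before 10am — holds.

Yes, all constraints hold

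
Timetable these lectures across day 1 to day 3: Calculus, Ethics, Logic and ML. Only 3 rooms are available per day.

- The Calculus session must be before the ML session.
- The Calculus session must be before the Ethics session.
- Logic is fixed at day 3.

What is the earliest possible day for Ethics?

Precedence pushes Ethics to at least day 2.
Ethics at day 2 is achievable: ML in day 2, Calculus in day 1, Logic in day 3, Ethics in day 2.

day 2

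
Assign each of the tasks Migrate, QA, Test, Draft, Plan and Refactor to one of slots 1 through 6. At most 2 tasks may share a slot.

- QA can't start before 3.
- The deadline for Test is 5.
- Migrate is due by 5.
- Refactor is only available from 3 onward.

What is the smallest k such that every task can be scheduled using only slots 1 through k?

3

With at most 2 per slot and 6 tasks, at least 3 slots are needed.
QA can't be placed before 3, so the schedule must run through at least slot 3.
3 works (last occupied slot: 3): for example Refactor -> 3; Plan -> 2; Migrate -> 1; QA -> 3; Draft -> 2; Test -> 1.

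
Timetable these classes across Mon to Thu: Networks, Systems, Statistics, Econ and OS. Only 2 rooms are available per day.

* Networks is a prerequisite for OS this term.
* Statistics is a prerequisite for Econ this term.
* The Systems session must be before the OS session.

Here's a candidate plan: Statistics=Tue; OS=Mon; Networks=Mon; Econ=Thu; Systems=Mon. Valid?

Only 2 rooms are available per day — violated.
Statistics is a prerequisite for Econ this term — holds.
Networks is a prerequisite for OS this term — violated.
The Systems session must be before the OS session — violated.

No — it violates: Only 2 rooms are available per day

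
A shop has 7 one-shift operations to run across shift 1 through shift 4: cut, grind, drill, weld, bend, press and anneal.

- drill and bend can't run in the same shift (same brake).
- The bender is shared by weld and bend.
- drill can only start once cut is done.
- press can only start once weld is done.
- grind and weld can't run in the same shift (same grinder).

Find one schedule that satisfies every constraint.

weld -> shift 1, anneal -> shift 1, drill -> shift 2, grind -> shift 2, cut -> shift 1, bend -> shift 3, press -> shift 2

Checking: weld(shift 1) before press(shift 2); cut(shift 1) before drill(shift 2); weld(shift 1) != bend(shift 3); grind(shift 2) != weld(shift 1); drill(shift 2) != bend(shift 3).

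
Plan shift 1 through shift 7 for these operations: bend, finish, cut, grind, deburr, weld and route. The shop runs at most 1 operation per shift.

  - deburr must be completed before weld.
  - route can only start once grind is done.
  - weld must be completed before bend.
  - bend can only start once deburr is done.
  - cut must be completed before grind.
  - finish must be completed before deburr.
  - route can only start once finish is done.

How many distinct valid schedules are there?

34

Splitting on bend: it can be shift 4 (1), shift 5 (4), shift 6 (10), shift 7 (19). Listing each branch's schedules as (finish, cut, grind, deburr, weld, route) by shift number:
bend=shift 4: (1,5,6,2,3,7) — 1.
bend=shift 5: (1,2,6,3,4,7) (1,3,6,2,4,7) (1,4,6,2,3,7) (2,1,6,3,4,7) — 4.
bend=shift 6: (1,2,3,4,5,7) (1,2,4,3,5,7) (1,2,5,3,4,7) (1,3,4,2,5,7) (1,3,5,2,4,7) (1,4,5,2,3,7) (2,1,3,4,5,7) (2,1,4,3,5,7) (2,1,5,3,4,7) (3,1,2,4,5,7) — 10.
bend=shift 7: (1,2,3,4,5,6) (1,2,3,4,6,5) (1,2,3,5,6,4) (1,2,4,3,5,6) (1,2,4,3,6,5) (1,2,5,3,4,6) (1,3,4,2,5,6) (1,3,4,2,6,5) (1,3,5,2,4,6) (1,4,5,2,3,6) (2,1,3,4,5,6) (2,1,3,4,6,5) (2,1,3,5,6,4) (2,1,4,3,5,6) (2,1,4,3,6,5) (2,1,5,3,4,6) (3,1,2,4,5,6) (3,1,2,4,6,5) (3,1,2,5,6,4) — 19.
Summing: 1 + 4 + 10 + 19 = 34.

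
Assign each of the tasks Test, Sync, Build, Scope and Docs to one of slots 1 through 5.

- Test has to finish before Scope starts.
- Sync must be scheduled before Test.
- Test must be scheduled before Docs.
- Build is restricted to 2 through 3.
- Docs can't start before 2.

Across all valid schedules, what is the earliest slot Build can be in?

2

Build is available from 2; Build's own window allows nothing later than 3.
Build at 2 is achievable: Test -> 2; Docs -> 3; Sync -> 1; Scope -> 3; Build -> 2.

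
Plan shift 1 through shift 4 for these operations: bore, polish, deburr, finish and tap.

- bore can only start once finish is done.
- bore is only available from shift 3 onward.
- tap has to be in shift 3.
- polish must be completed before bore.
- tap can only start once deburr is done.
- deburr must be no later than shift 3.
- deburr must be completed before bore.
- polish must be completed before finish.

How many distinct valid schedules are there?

Splitting on bore: it can be shift 3 (2), shift 4 (6). Listing each branch's schedules as (polish, deburr, finish, tap) by shift number:
bore=shift 3: (1,1,2,3) (1,2,2,3) — 2.
bore=shift 4: (1,1,2,3) (1,1,3,3) (1,2,2,3) (1,2,3,3) (2,1,3,3) (2,2,3,3) — 6.
Summing: 2 + 6 = 8.

8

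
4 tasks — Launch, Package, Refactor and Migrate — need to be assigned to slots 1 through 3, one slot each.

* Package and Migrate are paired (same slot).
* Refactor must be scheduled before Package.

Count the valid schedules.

9

Splitting on Launch: it can be 1 (3), 2 (3), 3 (3). Listing each branch's schedules as (Package, Refactor, Migrate):
Launch=1: (2,1,2) (3,1,3) (3,2,3) — 3.
Launch=2: (2,1,2) (3,1,3) (3,2,3) — 3.
Launch=3: (2,1,2) (3,1,3) (3,2,3) — 3.
Summing: 3 + 3 + 3 = 9.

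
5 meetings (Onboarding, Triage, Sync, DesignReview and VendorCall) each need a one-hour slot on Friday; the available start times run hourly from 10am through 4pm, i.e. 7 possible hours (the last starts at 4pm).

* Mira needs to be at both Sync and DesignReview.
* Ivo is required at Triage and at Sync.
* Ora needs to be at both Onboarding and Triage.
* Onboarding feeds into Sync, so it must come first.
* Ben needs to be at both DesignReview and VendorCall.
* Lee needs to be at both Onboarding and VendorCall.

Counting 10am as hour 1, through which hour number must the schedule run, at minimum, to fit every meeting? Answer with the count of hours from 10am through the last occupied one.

3 hours

The precedence chain requires at least 2 distinct hours.
Could 2 hours be enough, i.e. nothing placed later than 11am? No: Sync must come after Onboarding (at 10am or later) → {11am}; Onboarding must come before Sync (at 11am or earlier) → {10am}; Triage can't share with Onboarding (10am) → {11am}; Sync can't share with Triage (11am) → nothing is left.
So 2 hours is not enough.
3 works (last occupied hour: 12pm): for example Triage in 12pm, VendorCall in 11am, Onboarding in 10am, Sync in 11am, DesignReview in 10am.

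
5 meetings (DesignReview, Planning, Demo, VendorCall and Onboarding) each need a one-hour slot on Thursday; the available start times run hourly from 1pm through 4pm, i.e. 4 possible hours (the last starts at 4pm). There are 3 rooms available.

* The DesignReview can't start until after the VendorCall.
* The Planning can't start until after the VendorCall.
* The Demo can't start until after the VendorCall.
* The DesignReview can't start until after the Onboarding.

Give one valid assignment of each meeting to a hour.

DesignReview in 2pm, Onboarding in 1pm, Planning in 2pm, VendorCall in 1pm, Demo in 2pm

Checking: VendorCall(1pm) before DesignReview(2pm); Onboarding(1pm) before DesignReview(2pm); VendorCall(1pm) before Demo(2pm); VendorCall(1pm) before Planning(2pm); max 3 per hour (cap 3).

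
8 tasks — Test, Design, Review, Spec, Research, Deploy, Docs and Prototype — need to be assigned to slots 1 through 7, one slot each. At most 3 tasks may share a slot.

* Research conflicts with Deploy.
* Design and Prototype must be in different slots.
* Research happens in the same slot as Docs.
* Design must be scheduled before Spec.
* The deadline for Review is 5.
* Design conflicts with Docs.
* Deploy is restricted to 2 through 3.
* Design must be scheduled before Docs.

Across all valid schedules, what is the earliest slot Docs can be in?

Precedence pushes Docs to at least 2.
Docs at 2 is achievable: Docs -> 2; Design -> 1; Research -> 2; Test -> 1; Deploy -> 3; Prototype -> 3; Review -> 1; Spec -> 2.

2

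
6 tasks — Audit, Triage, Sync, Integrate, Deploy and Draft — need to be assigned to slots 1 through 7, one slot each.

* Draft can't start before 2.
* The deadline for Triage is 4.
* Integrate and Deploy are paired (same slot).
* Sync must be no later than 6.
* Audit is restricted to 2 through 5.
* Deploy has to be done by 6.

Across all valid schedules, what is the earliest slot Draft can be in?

2

Draft is available from 2.
Draft at 2 is achievable: Triage -> 1; Sync -> 1; Deploy -> 1; Draft -> 2; Audit -> 2; Integrate -> 1.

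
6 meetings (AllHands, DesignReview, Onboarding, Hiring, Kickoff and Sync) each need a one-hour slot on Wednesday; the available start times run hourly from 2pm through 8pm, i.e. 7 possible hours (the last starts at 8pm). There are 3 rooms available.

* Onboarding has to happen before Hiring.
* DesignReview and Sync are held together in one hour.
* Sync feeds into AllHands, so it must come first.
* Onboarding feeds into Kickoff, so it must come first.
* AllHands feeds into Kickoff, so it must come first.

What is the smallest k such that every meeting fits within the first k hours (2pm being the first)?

The precedence chain requires at least 3 distinct hours.
With at most 3 per hour and 6 meetings, at least 2 hours are needed.
3 works (last occupied hour: 4pm): for example AllHands -> 3pm; Sync -> 2pm; DesignReview -> 2pm; Onboarding -> 2pm; Kickoff -> 4pm; Hiring -> 3pm.

3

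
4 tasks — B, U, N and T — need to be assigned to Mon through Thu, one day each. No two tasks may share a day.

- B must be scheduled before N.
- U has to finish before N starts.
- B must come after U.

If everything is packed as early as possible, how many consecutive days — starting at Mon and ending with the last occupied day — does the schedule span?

4 days

The precedence chain requires at least 3 distinct days.
With at most 1 per day and 4 tasks, at least 4 days are needed.
4 works (last occupied day: Thu): for example N=Wed; B=Tue; T=Thu; U=Mon.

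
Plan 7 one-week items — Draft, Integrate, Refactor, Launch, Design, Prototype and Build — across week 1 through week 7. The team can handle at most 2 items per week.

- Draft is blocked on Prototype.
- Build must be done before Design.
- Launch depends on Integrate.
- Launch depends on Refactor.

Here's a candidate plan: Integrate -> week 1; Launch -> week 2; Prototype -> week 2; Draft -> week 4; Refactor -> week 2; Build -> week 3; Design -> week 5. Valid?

Launch depends on Refactor — violated.
Launch depends on Integrate — holds.
Draft is blocked on Prototype — holds.
Build must be done before Design — holds.
The team can handle at most 2 items per week — violated.

No. The team can handle at most 2 items per week is not satisfied.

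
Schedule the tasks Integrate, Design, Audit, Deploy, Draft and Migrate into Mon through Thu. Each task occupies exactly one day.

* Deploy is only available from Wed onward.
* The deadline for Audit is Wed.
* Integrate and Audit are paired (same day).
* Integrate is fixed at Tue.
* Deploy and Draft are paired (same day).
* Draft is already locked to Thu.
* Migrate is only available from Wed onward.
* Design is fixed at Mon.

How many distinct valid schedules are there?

2

Enumerating: Migrate in Wed, Design in Mon, Integrate in Tue, Draft in Thu, Audit in Tue, Deploy in Thu | Audit -> Tue, Design -> Mon, Migrate -> Thu, Integrate -> Tue, Deploy -> Thu, Draft -> Thu.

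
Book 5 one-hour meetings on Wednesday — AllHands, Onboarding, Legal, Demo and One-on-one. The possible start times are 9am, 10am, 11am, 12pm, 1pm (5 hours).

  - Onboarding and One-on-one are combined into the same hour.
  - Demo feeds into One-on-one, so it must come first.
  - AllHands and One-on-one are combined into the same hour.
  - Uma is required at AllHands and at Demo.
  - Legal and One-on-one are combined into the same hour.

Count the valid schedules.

Splitting on AllHands: it can be 10am (1), 11am (2), 12pm (3), 1pm (4). Listing each branch's schedules as (Onboarding, Legal, Demo, One-on-one):
AllHands=10am: (10am,10am,9am,10am) — 1.
AllHands=11am: (11am,11am,9am,11am) (11am,11am,10am,11am) — 2.
AllHands=12pm: (12pm,12pm,9am,12pm) (12pm,12pm,10am,12pm) (12pm,12pm,11am,12pm) — 3.
AllHands=1pm: (1pm,1pm,9am,1pm) (1pm,1pm,10am,1pm) (1pm,1pm,11am,1pm) (1pm,1pm,12pm,1pm) — 4.
Summing: 1 + 2 + 3 + 4 = 10.

10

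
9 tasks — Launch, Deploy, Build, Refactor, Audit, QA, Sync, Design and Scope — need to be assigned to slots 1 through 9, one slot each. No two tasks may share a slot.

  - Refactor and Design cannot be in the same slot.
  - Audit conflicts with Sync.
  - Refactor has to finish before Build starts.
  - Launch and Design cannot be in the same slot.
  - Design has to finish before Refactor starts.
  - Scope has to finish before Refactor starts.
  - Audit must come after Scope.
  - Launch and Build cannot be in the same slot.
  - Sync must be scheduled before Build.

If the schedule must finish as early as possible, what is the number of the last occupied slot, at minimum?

slot 9

The precedence chain requires at least 3 distinct slots.
With at most 1 per slot and 9 tasks, at least 9 slots are needed.
9 works (last occupied slot: 9): for example Refactor in 3, Scope in 1, Launch in 7, Audit in 6, Design in 2, QA in 9, Build in 5, Deploy in 8, Sync in 4.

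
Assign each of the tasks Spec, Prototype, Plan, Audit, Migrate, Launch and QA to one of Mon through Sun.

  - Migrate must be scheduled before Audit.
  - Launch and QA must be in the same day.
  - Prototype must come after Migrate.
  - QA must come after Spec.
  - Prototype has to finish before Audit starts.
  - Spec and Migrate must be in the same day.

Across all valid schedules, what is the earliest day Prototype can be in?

Precedence pushes Prototype to at least Tue; downstream work caps Prototype at Sat.
Prototype at Tue is achievable: Audit -> Wed, Migrate -> Mon, QA -> Tue, Prototype -> Tue, Plan -> Mon, Launch -> Tue, Spec -> Mon.

Tue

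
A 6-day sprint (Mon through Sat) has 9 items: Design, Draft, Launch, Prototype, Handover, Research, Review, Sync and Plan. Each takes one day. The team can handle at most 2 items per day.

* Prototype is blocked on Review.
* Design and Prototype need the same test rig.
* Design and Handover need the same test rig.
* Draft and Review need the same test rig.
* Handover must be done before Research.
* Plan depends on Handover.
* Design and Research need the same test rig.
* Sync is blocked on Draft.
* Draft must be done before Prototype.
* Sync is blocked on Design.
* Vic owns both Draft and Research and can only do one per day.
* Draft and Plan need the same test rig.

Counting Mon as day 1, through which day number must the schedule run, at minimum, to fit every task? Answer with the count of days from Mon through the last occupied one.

The precedence chain requires at least 2 distinct days.
With at most 2 per day and 9 tasks, at least 5 days are needed.
5 works (last occupied day: Fri): for example Handover in Mon, Review in Tue, Launch in Fri, Plan in Thu, Research in Thu, Draft in Mon, Prototype in Wed, Design in Tue, Sync in Wed.

5 days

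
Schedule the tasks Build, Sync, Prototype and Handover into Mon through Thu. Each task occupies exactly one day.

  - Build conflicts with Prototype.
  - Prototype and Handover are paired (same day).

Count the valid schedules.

48

Splitting on Build: it can be Mon (12), Tue (12), Wed (12), Thu (12). Listing each branch's schedules as (Sync, Prototype, Handover):
Build=Mon: (Mon,Tue,Tue) (Mon,Wed,Wed) (Mon,Thu,Thu) (Tue,Tue,Tue) (Tue,Wed,Wed) (Tue,Thu,Thu) (Wed,Tue,Tue) (Wed,Wed,Wed) (Wed,Thu,Thu) (Thu,Tue,Tue) (Thu,Wed,Wed) (Thu,Thu,Thu) — 12.
Build=Tue: (Mon,Mon,Mon) (Mon,Wed,Wed) (Mon,Thu,Thu) (Tue,Mon,Mon) (Tue,Wed,Wed) (Tue,Thu,Thu) (Wed,Mon,Mon) (Wed,Wed,Wed) (Wed,Thu,Thu) (Thu,Mon,Mon) (Thu,Wed,Wed) (Thu,Thu,Thu) — 12.
Build=Wed: (Mon,Mon,Mon) (Mon,Tue,Tue) (Mon,Thu,Thu) (Tue,Mon,Mon) (Tue,Tue,Tue) (Tue,Thu,Thu) (Wed,Mon,Mon) (Wed,Tue,Tue) (Wed,Thu,Thu) (Thu,Mon,Mon) (Thu,Tue,Tue) (Thu,Thu,Thu) — 12.
Build=Thu: (Mon,Mon,Mon) (Mon,Tue,Tue) (Mon,Wed,Wed) (Tue,Mon,Mon) (Tue,Tue,Tue) (Tue,Wed,Wed) (Wed,Mon,Mon) (Wed,Tue,Tue) (Wed,Wed,Wed) (Thu,Mon,Mon) (Thu,Tue,Tue) (Thu,Wed,Wed) — 12.
Summing: 12 + 12 + 12 + 12 = 48.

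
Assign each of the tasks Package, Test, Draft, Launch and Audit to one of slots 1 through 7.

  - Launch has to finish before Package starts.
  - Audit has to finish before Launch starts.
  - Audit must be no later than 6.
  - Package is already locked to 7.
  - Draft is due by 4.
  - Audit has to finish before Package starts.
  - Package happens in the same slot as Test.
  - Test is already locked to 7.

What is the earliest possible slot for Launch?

2

Precedence pushes Launch to at least 2; downstream work caps Launch at 6.
Launch at 2 is achievable: Package=7, Draft=1, Test=7, Launch=2, Audit=1.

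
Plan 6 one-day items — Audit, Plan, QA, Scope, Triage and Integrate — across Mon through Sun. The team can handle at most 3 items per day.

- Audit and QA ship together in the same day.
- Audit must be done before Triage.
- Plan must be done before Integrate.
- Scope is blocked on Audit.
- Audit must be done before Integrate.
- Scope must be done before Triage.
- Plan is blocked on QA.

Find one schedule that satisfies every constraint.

Integrate=Wed; Audit=Mon; Scope=Tue; QA=Mon; Triage=Wed; Plan=Tue

Checking: Plan(Tue) before Integrate(Wed); Scope(Tue) before Triage(Wed); Audit(Mon) before Scope(Tue); Audit(Mon) before Integrate(Wed); QA(Mon) before Plan(Tue); Audit(Mon) before Triage(Wed); Audit = QA = Mon; max 2 per day (cap 3).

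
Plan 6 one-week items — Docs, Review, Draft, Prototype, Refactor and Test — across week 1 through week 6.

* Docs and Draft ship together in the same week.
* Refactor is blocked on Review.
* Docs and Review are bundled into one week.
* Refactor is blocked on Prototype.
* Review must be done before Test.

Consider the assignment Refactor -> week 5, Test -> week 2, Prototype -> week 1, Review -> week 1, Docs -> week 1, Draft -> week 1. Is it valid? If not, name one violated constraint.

Refactor is blocked on Prototype — holds.
Review must be done before Test — holds.
Docs and Review are bundled into one week — holds.
Docs and Draft ship together in the same week — holds.
Refactor is blocked on Review — holds.

Yes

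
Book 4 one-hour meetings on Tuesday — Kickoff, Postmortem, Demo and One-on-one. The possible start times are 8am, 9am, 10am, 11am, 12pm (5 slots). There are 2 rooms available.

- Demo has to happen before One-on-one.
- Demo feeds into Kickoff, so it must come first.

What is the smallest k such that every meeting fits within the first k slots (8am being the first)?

The precedence chain requires at least 2 distinct slots.
With at most 2 per slot and 4 meetings, at least 2 slots are needed.
2 works (last occupied slot: 9am): for example Kickoff=9am, One-on-one=9am, Postmortem=8am, Demo=8am.

2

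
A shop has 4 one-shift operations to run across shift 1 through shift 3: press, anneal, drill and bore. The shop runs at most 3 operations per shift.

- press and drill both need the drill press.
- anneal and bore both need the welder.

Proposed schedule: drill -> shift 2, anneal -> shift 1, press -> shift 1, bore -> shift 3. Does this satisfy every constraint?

anneal and bore both need the welder — holds.
press and drill both need the drill press — holds.
The shop runs at most 3 operations per shift — holds.

Valid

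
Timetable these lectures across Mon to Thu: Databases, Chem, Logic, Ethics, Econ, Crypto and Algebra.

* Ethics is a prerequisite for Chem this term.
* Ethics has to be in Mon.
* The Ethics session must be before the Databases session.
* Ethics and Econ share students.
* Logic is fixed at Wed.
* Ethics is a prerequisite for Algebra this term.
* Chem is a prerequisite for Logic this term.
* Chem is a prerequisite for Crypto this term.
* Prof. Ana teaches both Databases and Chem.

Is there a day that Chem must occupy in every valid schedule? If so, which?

Ethics is fixed at Mon and must come before Chem, so Chem is at least Tue.
Logic is fixed at Wed and must come after Chem, so Chem is at most Tue.
So Chem must be Tue.

Tue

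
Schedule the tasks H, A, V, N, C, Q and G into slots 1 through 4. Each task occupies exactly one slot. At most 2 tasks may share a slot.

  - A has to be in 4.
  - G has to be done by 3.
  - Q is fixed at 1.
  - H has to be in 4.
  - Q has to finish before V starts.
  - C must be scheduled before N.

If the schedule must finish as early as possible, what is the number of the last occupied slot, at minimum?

The precedence chain requires at least 2 distinct slots.
With at most 2 per slot and 7 tasks, at least 4 slots are needed.
H can't be placed before 4, so the schedule must run through at least slot 4.
4 works (last occupied slot: 4): for example A=4, H=4, G=1, C=2, Q=1, N=3, V=2.

4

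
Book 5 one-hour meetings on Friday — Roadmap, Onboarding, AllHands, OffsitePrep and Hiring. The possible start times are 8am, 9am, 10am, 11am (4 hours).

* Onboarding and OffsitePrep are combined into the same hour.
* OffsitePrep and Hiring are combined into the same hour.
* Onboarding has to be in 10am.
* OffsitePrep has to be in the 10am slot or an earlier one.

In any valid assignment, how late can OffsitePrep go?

OffsitePrep must be in the same hour as Onboarding, which can't be before 10am, so OffsitePrep is at least 10am; OffsitePrep's own window allows nothing later than 10am.
OffsitePrep at 10am is achievable: Onboarding -> 10am, AllHands -> 8am, Roadmap -> 8am, Hiring -> 10am, OffsitePrep -> 10am.

10am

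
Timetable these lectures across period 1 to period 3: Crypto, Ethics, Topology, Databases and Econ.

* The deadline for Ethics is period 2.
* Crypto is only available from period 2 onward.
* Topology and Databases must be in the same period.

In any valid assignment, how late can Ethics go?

Ethics's own window allows nothing later than period 2.
Ethics at period 2 is achievable: Topology in period 1; Ethics in period 2; Crypto in period 2; Econ in period 1; Databases in period 1.

period 2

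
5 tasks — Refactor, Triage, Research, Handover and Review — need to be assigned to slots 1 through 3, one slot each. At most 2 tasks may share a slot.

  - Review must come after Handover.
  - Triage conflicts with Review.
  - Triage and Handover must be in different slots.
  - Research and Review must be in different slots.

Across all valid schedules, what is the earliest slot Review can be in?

Precedence pushes Review to at least 2.
Review at 2 is achievable: Review -> 2; Refactor -> 1; Handover -> 1; Research -> 3; Triage -> 3.

2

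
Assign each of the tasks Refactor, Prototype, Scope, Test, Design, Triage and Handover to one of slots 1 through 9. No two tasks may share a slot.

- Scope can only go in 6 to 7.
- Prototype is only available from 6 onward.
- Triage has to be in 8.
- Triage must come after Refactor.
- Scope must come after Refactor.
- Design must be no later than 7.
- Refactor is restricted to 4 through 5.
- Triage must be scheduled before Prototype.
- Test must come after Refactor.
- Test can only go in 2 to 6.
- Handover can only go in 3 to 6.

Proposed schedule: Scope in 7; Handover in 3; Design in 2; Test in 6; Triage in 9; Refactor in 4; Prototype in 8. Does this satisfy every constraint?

No — it violates: Triage must be scheduled before Prototype

Triage must be scheduled before Prototype — violated.
No two tasks may share a slot — holds.
Refactor is restricted to 4 through 5 — holds.
Prototype is only available from 6 onward — holds.
Design must be no later than 7 — holds.
Scope must come after Refactor — holds.
Triage has to be in 8 — violated.
Handover can only go in 3 to 6 — holds.
Test can only go in 2 to 6 — holds.
Scope can only go in 6 to 7 — holds.
Test must come after Refactor — holds.
Triage must come after Refactor — holds.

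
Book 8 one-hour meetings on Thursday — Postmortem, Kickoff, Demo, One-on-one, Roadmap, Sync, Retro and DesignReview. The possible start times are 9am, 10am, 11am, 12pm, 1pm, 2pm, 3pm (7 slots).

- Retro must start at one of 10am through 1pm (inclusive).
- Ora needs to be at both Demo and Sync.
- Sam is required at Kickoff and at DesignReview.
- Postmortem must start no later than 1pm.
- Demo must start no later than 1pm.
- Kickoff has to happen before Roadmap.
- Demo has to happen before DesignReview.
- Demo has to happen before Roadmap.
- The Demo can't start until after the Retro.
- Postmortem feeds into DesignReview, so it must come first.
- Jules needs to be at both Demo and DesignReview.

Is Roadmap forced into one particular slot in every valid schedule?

Roadmap can be 12pm (e.g. DesignReview in 12pm, Retro in 10am, Kickoff in 9am, One-on-one in 9am, Sync in 9am, Roadmap in 12pm, Postmortem in 9am, Demo in 11am) or 1pm (e.g. DesignReview -> 12pm, One-on-one -> 9am, Postmortem -> 9am, Demo -> 11am, Roadmap -> 1pm, Kickoff -> 9am, Sync -> 9am, Retro -> 10am).

No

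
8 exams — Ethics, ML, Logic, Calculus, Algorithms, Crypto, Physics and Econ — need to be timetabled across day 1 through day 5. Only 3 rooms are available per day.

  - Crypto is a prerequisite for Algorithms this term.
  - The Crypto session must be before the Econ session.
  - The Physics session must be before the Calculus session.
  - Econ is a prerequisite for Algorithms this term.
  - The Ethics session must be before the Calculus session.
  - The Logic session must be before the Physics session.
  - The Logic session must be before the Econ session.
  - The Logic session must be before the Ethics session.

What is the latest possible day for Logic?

day 3

Downstream work caps Logic at day 3.
Logic at day 3 is achievable: Logic in day 3, Econ in day 4, Crypto in day 1, Ethics in day 4, Physics in day 4, Algorithms in day 5, Calculus in day 5, ML in day 1.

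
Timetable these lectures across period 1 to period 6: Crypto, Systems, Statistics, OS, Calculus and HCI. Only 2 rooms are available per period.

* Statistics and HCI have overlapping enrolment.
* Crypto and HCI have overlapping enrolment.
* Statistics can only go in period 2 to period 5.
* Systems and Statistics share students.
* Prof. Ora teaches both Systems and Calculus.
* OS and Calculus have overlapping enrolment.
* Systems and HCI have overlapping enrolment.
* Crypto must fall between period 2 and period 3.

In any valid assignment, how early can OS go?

period 1

OS at period 1 is achievable: HCI -> period 3, OS -> period 1, Crypto -> period 2, Statistics -> period 2, Calculus -> period 3, Systems -> period 1.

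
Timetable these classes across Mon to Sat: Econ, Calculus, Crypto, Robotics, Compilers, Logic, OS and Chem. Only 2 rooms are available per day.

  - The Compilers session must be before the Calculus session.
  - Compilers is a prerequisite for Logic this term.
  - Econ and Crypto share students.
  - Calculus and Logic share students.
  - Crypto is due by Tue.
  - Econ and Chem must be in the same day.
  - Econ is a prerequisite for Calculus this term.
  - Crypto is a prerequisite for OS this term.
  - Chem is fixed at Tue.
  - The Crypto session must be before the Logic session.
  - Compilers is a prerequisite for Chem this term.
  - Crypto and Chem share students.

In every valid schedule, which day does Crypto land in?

Crypto's window is Mon–Tue.
Chem is fixed at Tue, and Crypto can't share a day with Chem.
So Crypto must be Mon.

Mon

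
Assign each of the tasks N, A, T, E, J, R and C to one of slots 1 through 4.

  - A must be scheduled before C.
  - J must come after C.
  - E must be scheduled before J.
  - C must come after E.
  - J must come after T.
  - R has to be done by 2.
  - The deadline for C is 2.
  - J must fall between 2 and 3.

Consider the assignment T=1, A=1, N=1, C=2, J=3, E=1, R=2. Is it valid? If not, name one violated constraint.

J must fall between 2 and 3 — holds.
J must come after T — holds.
E must be scheduled before J — holds.
A must be scheduled before C — holds.
The deadline for C is 2 — holds.
J must come after C — holds.
C must come after E — holds.
R has to be done by 2 — holds.

Valid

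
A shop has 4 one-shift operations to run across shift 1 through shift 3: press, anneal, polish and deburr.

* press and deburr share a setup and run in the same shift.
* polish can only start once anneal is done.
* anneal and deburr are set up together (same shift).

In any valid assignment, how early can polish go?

Precedence pushes polish to at least shift 2.
polish at shift 2 is achievable: polish=shift 2; deburr=shift 1; press=shift 1; anneal=shift 1.

shift 2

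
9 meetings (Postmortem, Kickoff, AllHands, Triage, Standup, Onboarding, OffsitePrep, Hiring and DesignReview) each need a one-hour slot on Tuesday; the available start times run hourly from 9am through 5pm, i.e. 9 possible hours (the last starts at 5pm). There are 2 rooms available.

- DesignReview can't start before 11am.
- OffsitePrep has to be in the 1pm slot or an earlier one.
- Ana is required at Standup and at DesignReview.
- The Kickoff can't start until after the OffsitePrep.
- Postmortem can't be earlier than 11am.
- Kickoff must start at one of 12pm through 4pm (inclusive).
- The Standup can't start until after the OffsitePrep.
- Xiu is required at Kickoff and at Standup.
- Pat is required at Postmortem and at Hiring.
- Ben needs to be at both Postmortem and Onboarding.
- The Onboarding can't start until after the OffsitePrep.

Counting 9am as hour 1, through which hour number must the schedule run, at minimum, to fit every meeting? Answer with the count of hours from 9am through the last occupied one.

5 hours

The precedence chain requires at least 2 distinct hours.
With at most 2 per hour and 9 meetings, at least 5 hours are needed.
Kickoff can't be placed before 12pm — that is hour 4 counting from 9am — so the schedule must run through at least 4 hours.
5 works (last occupied hour: 1pm): for example DesignReview -> 11am, Triage -> 12pm, Onboarding -> 10am, Standup -> 10am, OffsitePrep -> 9am, Postmortem -> 11am, AllHands -> 9am, Kickoff -> 12pm, Hiring -> 1pm.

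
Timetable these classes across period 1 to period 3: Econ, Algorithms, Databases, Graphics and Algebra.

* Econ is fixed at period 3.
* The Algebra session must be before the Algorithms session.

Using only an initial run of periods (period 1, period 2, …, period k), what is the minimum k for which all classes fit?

3

The precedence chain requires at least 2 distinct periods.
Econ can't be placed before period 3, so the schedule must run through at least period 3.
3 works (last occupied period: period 3): for example Graphics in period 1; Algebra in period 1; Databases in period 1; Econ in period 3; Algorithms in period 2.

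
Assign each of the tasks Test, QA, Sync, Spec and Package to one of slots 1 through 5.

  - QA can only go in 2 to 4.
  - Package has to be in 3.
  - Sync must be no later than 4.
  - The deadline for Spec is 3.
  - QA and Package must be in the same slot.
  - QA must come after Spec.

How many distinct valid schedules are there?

Splitting on Test: it can be 1 (8), 2 (8), 3 (8), 4 (8), 5 (8). Listing each branch's schedules as (QA, Sync, Spec, Package):
Test=1: (3,1,1,3) (3,1,2,3) (3,2,1,3) (3,2,2,3) (3,3,1,3) (3,3,2,3) (3,4,1,3) (3,4,2,3) — 8.
Test=2: (3,1,1,3) (3,1,2,3) (3,2,1,3) (3,2,2,3) (3,3,1,3) (3,3,2,3) (3,4,1,3) (3,4,2,3) — 8.
Test=3: (3,1,1,3) (3,1,2,3) (3,2,1,3) (3,2,2,3) (3,3,1,3) (3,3,2,3) (3,4,1,3) (3,4,2,3) — 8.
Test=4: (3,1,1,3) (3,1,2,3) (3,2,1,3) (3,2,2,3) (3,3,1,3) (3,3,2,3) (3,4,1,3) (3,4,2,3) — 8.
Test=5: (3,1,1,3) (3,1,2,3) (3,2,1,3) (3,2,2,3) (3,3,1,3) (3,3,2,3) (3,4,1,3) (3,4,2,3) — 8.
Summing: 8 + 8 + 8 + 8 + 8 = 40.

40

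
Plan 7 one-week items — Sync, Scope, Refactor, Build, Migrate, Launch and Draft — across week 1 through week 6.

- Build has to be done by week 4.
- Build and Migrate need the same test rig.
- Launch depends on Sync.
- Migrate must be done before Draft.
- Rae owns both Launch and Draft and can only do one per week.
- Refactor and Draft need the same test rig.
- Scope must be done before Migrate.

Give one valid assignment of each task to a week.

Sync=week 1; Migrate=week 2; Build=week 1; Refactor=week 1; Draft=week 3; Scope=week 1; Launch=week 2

Checking: Sync(week 1) before Launch(week 2); Scope(week 1) before Migrate(week 2); Migrate(week 2) before Draft(week 3); Launch(week 2) != Draft(week 3); Build(week 1) != Migrate(week 2); Refactor(week 1) != Draft(week 3); Build=week 1 in [week 1,week 4].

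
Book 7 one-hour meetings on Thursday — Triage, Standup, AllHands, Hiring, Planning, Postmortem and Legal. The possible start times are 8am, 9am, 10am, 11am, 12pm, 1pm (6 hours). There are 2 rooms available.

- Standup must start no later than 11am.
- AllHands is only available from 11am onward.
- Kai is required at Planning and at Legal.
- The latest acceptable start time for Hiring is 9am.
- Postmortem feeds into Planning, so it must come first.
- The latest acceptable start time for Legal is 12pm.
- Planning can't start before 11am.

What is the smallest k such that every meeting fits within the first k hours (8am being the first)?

The precedence chain requires at least 2 distinct hours.
With at most 2 per hour and 7 meetings, at least 4 hours are needed.
AllHands can't be placed before 11am — that is hour 4 counting from 8am — so the schedule must run through at least 4 hours.
4 works (last occupied hour: 11am): for example Legal in 10am, Hiring in 8am, Planning in 11am, Standup in 9am, Postmortem in 8am, AllHands in 11am, Triage in 9am.

4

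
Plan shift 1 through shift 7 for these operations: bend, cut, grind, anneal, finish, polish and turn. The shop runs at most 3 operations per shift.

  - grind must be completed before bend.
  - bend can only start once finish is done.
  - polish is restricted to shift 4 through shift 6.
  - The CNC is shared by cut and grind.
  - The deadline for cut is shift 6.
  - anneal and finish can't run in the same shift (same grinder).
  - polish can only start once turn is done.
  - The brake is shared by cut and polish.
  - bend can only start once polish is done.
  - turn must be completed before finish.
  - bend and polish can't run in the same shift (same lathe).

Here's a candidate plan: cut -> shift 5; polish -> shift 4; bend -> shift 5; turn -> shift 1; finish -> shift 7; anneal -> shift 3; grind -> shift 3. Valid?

The CNC is shared by cut and grind — holds.
The brake is shared by cut and polish — holds.
bend and polish can't run in the same shift (same lathe) — holds.
turn must be completed before finish — holds.
polish is restricted to shift 4 through shift 6 — holds.
bend can only start once polish is done — holds.
polish can only start once turn is done — holds.
anneal and finish can't run in the same shift (same grinder) — holds.
bend can only start once finish is done — violated.
The shop runs at most 3 operations per shift — holds.
The deadline for cut is shift 6 — holds.
grind must be completed before bend — holds.

Invalid. bend can only start once finish is done.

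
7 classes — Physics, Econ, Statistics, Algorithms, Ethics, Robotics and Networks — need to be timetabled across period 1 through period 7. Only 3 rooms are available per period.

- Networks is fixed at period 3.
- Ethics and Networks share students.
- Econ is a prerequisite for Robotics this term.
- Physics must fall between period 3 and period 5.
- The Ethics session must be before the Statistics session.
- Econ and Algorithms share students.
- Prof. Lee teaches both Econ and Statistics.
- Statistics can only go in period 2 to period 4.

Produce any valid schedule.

Algorithms in period 2; Statistics in period 2; Ethics in period 1; Robotics in period 2; Physics in period 3; Networks in period 3; Econ in period 1

Checking: Econ(period 1) before Robotics(period 2); Ethics(period 1) before Statistics(period 2); Econ(period 1) != Statistics(period 2); Econ(period 1) != Algorithms(period 2); Ethics(period 1) != Networks(period 3); Physics=period 3 in [period 3,period 5]; Networks=period 3 in [period 3,period 3]; Statistics=period 2 in [period 2,period 4]; max 3 per period (cap 3).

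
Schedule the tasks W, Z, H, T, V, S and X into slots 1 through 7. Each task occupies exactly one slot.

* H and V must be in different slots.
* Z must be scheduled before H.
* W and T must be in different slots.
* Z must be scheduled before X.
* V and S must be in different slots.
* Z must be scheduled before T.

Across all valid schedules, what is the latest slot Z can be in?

Downstream work caps Z at 6.
Z at 6 is achievable: W in 1; S in 2; Z in 6; X in 7; T in 7; V in 1; H in 7.

6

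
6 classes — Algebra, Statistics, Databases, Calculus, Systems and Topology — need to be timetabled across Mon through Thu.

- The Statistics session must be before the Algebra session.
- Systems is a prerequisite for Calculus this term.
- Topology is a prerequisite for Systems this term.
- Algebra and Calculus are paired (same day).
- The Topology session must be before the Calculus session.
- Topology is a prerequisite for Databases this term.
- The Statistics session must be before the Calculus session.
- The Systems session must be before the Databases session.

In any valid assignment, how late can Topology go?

Tue

Downstream work caps Topology at Tue.
Topology at Tue is achievable: Systems -> Wed, Algebra -> Thu, Topology -> Tue, Databases -> Thu, Calculus -> Thu, Statistics -> Mon.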